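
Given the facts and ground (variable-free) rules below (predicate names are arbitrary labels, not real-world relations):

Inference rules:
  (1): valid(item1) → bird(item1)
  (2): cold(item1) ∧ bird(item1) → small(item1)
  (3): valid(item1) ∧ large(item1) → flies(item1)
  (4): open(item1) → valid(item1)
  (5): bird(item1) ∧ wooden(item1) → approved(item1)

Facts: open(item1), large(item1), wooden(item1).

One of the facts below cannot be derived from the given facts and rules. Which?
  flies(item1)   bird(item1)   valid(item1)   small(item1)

small(item1)

Round 1 fires (4), giving valid(item1).
Round 2 fires (1), (3), giving bird(item1), flies(item1).
Round 3 fires (5), giving approved(item1).
Derived: valid(item1) (round 1), bird(item1) (round 2), flies(item1) (round 2). small(item1) never appears in any round.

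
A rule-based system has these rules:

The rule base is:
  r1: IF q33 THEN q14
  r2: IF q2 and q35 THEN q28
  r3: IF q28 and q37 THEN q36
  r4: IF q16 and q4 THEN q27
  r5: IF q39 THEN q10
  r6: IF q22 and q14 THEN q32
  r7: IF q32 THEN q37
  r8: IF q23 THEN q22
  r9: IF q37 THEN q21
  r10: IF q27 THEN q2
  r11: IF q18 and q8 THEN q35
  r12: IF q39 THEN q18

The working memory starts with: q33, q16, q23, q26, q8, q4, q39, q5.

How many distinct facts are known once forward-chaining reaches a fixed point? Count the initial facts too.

20

Round 1: r1 [IF q33 THEN q14]; r4 [IF q16 and q4 THEN q27]; r5 [IF q39 THEN q10]; r8 [IF q23 THEN q22]; r12 [IF q39 THEN q18]. New: q14, q27, q10, q22, q18.
Round 2: r6 [IF q22 and q14 THEN q32]; r10 [IF q27 THEN q2]; r11 [IF q18 and q8 THEN q35]. New: q32, q2, q35.
Round 3: r2 [IF q2 and q35 THEN q28]; r7 [IF q32 THEN q37]. New: q28, q37.
Round 4: r3 [IF q28 and q37 THEN q36]; r9 [IF q37 THEN q21]. New: q36, q21.
Closure: {q10, q14, q16, q18, q2, q21, q22, q23, q26, q27, q28, q32, q33, q35, q36, q37, q39, q4, q5, q8} — 20 facts.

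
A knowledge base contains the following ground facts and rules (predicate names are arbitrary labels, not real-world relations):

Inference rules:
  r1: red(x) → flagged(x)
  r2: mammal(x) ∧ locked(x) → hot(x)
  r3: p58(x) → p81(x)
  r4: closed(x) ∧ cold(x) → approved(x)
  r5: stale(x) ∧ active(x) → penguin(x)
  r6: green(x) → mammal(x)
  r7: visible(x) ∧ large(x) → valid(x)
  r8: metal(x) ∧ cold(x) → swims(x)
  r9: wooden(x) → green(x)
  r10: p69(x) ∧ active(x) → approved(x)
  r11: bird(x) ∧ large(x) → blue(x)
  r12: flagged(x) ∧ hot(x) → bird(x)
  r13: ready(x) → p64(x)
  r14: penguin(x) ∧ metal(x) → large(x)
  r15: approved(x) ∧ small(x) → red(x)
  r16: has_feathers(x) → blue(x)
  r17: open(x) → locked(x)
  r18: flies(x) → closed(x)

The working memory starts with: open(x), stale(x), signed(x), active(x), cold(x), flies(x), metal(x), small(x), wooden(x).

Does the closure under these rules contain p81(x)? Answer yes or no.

no

Round 1: r5 [stale(x) ∧ active(x) → penguin(x)]; r8 [metal(x) ∧ cold(x) → swims(x)]; r9 [wooden(x) → green(x)]; r17 [open(x) → locked(x)]; r18 [flies(x) → closed(x)]. Adds penguin(x), swims(x), green(x), locked(x), closed(x).
Round 2: r4 [closed(x) ∧ cold(x) → approved(x)]; r6 [green(x) → mammal(x)]; r14 [penguin(x) ∧ metal(x) → large(x)]. Adds approved(x), mammal(x), large(x).
Round 3: r2 [mammal(x) ∧ locked(x) → hot(x)]; r15 [approved(x) ∧ small(x) → red(x)]. Adds hot(x), red(x).
Round 4: r1 [red(x) → flagged(x)]. Adds flagged(x).
Round 5: r12 [flagged(x) ∧ hot(x) → bird(x)]. Adds bird(x).
Round 6: r11 [bird(x) ∧ large(x) → blue(x)]. Adds blue(x).
Fixed point reached. p81(x) is concluded only by r3; r3 needs p58(x) (never derived).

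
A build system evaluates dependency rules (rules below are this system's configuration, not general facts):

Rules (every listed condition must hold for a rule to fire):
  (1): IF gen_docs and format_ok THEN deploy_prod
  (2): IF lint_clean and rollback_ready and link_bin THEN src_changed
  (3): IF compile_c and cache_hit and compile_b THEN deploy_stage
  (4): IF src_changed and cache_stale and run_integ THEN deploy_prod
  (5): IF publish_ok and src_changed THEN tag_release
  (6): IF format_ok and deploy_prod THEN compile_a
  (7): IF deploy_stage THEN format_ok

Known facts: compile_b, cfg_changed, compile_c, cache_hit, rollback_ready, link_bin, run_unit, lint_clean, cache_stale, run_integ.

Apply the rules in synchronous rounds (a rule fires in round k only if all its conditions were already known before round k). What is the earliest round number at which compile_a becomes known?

Round 1: (2) [IF lint_clean and rollback_ready and link_bin THEN src_changed]; (3) [IF compile_c and cache_hit and compile_b THEN deploy_stage]. Adds src_changed, deploy_stage.
Round 2: (4) [IF src_changed and cache_stale and run_integ THEN deploy_prod]; (7) [IF deploy_stage THEN format_ok]. Adds deploy_prod, format_ok.
Round 3: (6) [IF format_ok and deploy_prod THEN compile_a]. Adds compile_a.
compile_a first appears in round 3.

3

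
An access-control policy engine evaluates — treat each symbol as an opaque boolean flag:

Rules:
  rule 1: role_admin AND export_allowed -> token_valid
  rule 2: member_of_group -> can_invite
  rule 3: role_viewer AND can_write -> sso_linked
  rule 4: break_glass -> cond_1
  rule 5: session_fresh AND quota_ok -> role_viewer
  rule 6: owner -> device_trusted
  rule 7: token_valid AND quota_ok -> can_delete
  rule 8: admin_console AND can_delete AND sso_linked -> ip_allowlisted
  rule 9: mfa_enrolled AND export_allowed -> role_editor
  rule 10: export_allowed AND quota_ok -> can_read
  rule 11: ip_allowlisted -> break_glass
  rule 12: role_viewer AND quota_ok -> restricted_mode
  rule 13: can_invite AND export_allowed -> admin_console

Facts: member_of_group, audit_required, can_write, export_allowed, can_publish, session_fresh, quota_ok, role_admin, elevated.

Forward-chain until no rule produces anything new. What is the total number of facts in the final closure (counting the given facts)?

Round 1: rule 1 [role_admin AND export_allowed -> token_valid]; rule 2 [member_of_group -> can_invite]; rule 5 [session_fresh AND quota_ok -> role_viewer]; rule 10 [export_allowed AND quota_ok -> can_read]. Adds token_valid, can_invite, role_viewer, can_read.
Round 2: rule 3 [role_viewer AND can_write -> sso_linked]; rule 7 [token_valid AND quota_ok -> can_delete]; rule 12 [role_viewer AND quota_ok -> restricted_mode]; rule 13 [can_invite AND export_allowed -> admin_console]. Adds sso_linked, can_delete, restricted_mode, admin_console.
Round 3: rule 8 [admin_console AND can_delete AND sso_linked -> ip_allowlisted]. Adds ip_allowlisted.
Round 4: rule 11 [ip_allowlisted -> break_glass]. Adds break_glass.
Round 5: rule 4 [break_glass -> cond_1]. Adds cond_1.
Closure: {admin_console, audit_required, break_glass, can_delete, can_invite, can_publish, can_read, can_write, cond_1, elevated, export_allowed, ip_allowlisted, member_of_group, quota_ok, restricted_mode, role_admin, role_viewer, session_fresh, sso_linked, token_valid} — 20 facts.

20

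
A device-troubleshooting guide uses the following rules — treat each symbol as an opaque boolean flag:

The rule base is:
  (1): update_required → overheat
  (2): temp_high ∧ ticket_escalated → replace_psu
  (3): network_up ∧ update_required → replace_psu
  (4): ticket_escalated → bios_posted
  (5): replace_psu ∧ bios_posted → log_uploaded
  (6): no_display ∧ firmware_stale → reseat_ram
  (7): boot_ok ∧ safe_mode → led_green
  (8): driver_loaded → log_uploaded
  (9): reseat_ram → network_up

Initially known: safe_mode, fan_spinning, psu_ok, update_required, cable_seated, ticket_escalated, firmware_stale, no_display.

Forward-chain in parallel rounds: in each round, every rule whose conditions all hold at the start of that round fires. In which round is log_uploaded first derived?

4

[1] (1) [update_required → overheat]; (4) [ticket_escalated → bios_posted]; (6) [no_display ∧ firmware_stale → reseat_ram]. ⇒ new: overheat, bios_posted, reseat_ram.
[2] (9) [reseat_ram → network_up]. ⇒ new: network_up.
[3] (3) [network_up ∧ update_required → replace_psu]. ⇒ new: replace_psu.
[4] (5) [replace_psu ∧ bios_posted → log_uploaded]. ⇒ new: log_uploaded.
log_uploaded first appears in round 4.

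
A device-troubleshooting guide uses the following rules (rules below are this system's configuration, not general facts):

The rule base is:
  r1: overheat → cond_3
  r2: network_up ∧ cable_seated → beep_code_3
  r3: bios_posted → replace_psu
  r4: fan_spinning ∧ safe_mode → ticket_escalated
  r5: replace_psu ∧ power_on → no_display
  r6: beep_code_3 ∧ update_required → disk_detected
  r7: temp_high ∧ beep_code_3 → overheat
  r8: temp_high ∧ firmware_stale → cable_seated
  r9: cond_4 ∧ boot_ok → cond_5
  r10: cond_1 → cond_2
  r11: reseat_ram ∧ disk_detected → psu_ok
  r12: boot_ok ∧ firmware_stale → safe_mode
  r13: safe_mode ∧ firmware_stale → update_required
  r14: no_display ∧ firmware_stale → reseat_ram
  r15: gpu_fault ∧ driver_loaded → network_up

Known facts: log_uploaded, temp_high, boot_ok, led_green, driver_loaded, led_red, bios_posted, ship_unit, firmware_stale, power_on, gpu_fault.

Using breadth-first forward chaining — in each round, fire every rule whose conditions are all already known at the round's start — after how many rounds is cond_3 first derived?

4

Round 1: r3 [bios_posted → replace_psu]; r8 [temp_high ∧ firmware_stale → cable_seated]; r12 [boot_ok ∧ firmware_stale → safe_mode]; r15 [gpu_fault ∧ driver_loaded → network_up]. Adds replace_psu, cable_seated, safe_mode, network_up.
Round 2: r2 [network_up ∧ cable_seated → beep_code_3]; r5 [replace_psu ∧ power_on → no_display]; r13 [safe_mode ∧ firmware_stale → update_required]. Adds beep_code_3, no_display, update_required.
Round 3: r6 [beep_code_3 ∧ update_required → disk_detected]; r7 [temp_high ∧ beep_code_3 → overheat]; r14 [no_display ∧ firmware_stale → reseat_ram]. Adds disk_detected, overheat, reseat_ram.
Round 4: r1 [overheat → cond_3]; r11 [reseat_ram ∧ disk_detected → psu_ok]. Adds cond_3, psu_ok.
cond_3 first appears in round 4.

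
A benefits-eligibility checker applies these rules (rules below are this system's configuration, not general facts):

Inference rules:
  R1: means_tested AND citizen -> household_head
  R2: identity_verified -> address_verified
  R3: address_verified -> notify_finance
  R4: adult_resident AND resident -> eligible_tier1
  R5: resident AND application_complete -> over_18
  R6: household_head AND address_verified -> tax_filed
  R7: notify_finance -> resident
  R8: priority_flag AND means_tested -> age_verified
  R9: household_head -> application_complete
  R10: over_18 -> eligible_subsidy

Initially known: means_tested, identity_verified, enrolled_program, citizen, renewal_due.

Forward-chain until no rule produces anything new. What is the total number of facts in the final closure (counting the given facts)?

13

[1] R1 [means_tested AND citizen -> household_head]; R2 [identity_verified -> address_verified]. ⇒ new: household_head, address_verified.
[2] R3 [address_verified -> notify_finance]; R6 [household_head AND address_verified -> tax_filed]; R9 [household_head -> application_complete]. ⇒ new: notify_finance, tax_filed, application_complete.
[3] R7 [notify_finance -> resident]. ⇒ new: resident.
[4] R5 [resident AND application_complete -> over_18]. ⇒ new: over_18.
[5] R10 [over_18 -> eligible_subsidy]. ⇒ new: eligible_subsidy.
Closure: {address_verified, application_complete, citizen, eligible_subsidy, enrolled_program, household_head, identity_verified, means_tested, notify_finance, over_18, renewal_due, resident, tax_filed} — 13 facts.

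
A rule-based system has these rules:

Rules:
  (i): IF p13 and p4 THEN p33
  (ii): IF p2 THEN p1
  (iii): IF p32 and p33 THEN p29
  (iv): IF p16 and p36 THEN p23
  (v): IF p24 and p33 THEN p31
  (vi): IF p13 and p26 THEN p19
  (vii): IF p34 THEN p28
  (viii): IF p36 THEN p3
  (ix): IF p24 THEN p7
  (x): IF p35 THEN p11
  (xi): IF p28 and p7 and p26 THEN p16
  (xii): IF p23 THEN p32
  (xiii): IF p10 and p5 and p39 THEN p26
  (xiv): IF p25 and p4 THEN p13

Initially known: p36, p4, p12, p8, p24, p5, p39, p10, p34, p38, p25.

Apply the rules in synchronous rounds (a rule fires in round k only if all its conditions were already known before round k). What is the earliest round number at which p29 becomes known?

5

Round 1 fires (vii), (viii), (ix), (xiii), (xiv), giving p28, p3, p7, p26, p13.
Round 2 fires (i), (vi), (xi), giving p33, p19, p16.
Round 3 fires (iv), (v), giving p23, p31.
Round 4 fires (xii), giving p32.
Round 5 fires (iii), giving p29.
p29 first appears in round 5.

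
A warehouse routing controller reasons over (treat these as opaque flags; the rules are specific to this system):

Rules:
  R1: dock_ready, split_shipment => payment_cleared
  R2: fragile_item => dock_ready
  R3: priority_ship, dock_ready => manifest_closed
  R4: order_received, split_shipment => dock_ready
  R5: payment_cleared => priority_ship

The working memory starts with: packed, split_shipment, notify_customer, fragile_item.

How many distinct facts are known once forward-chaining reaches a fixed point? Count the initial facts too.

8

Round 1: R2 [fragile_item => dock_ready]. Adds dock_ready.
Round 2: R1 [dock_ready, split_shipment => payment_cleared]. Adds payment_cleared.
Round 3: R5 [payment_cleared => priority_ship]. Adds priority_ship.
Round 4: R3 [priority_ship, dock_ready => manifest_closed]. Adds manifest_closed.
Closure: {dock_ready, fragile_item, manifest_closed, notify_customer, packed, payment_cleared, priority_ship, split_shipment} — 8 facts.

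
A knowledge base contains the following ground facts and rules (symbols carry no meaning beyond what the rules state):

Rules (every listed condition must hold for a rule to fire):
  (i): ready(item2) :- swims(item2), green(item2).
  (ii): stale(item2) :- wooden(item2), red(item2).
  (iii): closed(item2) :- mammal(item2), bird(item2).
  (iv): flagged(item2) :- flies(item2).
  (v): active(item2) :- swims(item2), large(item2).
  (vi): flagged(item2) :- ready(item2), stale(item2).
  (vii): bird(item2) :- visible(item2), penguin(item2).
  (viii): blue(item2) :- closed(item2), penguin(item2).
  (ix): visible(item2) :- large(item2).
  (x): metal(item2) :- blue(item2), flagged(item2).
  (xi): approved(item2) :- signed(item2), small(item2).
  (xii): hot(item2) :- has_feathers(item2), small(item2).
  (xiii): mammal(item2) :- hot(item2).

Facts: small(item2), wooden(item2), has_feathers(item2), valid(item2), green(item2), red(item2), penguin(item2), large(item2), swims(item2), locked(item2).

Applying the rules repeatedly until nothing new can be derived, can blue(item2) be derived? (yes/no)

Round 1 — (i), (ii), (v), (ix), (xii), derive ready(item2), stale(item2), active(item2), visible(item2), hot(item2).
Round 2 — (vi), (vii), (xiii), derive flagged(item2), bird(item2), mammal(item2).
Round 3 — (iii), derive closed(item2).
Round 4 — (viii), derive blue(item2).
Round 5 — (x), derive metal(item2).
blue(item2) appears in round 4, so it is derivable.

yes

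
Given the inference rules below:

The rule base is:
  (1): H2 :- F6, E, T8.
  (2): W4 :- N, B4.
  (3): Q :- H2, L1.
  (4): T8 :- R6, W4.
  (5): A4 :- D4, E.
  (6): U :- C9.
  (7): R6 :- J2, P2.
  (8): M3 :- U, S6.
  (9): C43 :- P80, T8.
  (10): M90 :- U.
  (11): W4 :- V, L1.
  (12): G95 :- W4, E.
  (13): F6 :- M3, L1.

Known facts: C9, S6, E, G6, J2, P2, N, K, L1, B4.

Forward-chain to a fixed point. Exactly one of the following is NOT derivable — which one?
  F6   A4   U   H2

Round 1 fires (2), (6), (7), giving W4, U, R6.
Round 2 fires (4), (8), (10), (12), giving T8, M3, M90, G95.
Round 3 fires (13), giving F6.
Round 4 fires (1), giving H2.
Round 5 fires (3), giving Q.
Derived: F6 (round 3), U (round 1), H2 (round 4). A4 never appears in any round.

A4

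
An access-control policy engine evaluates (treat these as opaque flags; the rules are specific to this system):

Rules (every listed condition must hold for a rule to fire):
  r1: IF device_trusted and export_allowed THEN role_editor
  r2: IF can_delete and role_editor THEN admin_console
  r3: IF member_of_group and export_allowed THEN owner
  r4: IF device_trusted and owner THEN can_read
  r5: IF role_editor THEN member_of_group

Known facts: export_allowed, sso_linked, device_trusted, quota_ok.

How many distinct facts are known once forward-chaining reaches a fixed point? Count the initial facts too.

8

Round 1: r1 [IF device_trusted and export_allowed THEN role_editor]. New: role_editor.
Round 2: r5 [IF role_editor THEN member_of_group]. New: member_of_group.
Round 3: r3 [IF member_of_group and export_allowed THEN owner]. New: owner.
Round 4: r4 [IF device_trusted and owner THEN can_read]. New: can_read.
Closure: {can_read, device_trusted, export_allowed, member_of_group, owner, quota_ok, role_editor, sso_linked} — 8 facts.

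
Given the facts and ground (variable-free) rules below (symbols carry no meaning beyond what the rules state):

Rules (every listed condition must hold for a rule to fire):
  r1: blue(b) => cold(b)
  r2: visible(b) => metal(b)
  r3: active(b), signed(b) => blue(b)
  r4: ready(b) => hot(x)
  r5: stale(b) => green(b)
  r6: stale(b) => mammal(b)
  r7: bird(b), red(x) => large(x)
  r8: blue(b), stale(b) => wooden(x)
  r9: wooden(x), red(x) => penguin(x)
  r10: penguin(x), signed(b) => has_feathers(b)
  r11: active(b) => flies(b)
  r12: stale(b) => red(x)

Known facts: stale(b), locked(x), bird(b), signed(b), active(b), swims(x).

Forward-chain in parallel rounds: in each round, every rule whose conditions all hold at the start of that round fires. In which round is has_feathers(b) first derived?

Round 1: r3 [active(b), signed(b) => blue(b)]; r5 [stale(b) => green(b)]; r6 [stale(b) => mammal(b)]; r11 [active(b) => flies(b)]; r12 [stale(b) => red(x)]. New: blue(b), green(b), mammal(b), flies(b), red(x).
Round 2: r1 [blue(b) => cold(b)]; r7 [bird(b), red(x) => large(x)]; r8 [blue(b), stale(b) => wooden(x)]. New: cold(b), large(x), wooden(x).
Round 3: r9 [wooden(x), red(x) => penguin(x)]. New: penguin(x).
Round 4: r10 [penguin(x), signed(b) => has_feathers(b)]. New: has_feathers(b).
has_feathers(b) first appears in round 4.

4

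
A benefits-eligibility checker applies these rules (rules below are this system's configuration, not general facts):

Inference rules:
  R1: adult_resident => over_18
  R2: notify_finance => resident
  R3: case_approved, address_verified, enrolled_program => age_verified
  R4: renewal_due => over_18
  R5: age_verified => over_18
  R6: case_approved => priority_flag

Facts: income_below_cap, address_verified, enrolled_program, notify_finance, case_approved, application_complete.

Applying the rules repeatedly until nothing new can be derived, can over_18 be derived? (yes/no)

yes

Round 1 fires R2, R3, R6, giving resident, age_verified, priority_flag.
Round 2 fires R5, giving over_18.
over_18 appears in round 2, so it is derivable.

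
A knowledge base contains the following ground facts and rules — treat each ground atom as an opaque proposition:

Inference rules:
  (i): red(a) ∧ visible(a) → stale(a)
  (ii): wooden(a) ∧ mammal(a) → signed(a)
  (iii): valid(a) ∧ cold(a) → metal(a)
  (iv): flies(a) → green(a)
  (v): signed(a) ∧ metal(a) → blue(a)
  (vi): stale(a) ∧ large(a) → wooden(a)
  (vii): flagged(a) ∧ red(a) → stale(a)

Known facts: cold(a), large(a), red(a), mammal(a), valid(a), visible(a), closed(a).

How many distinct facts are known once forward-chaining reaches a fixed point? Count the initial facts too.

12

Round 1: (i) [red(a) ∧ visible(a) → stale(a)]; (iii) [valid(a) ∧ cold(a) → metal(a)]. Adds stale(a), metal(a).
Round 2: (vi) [stale(a) ∧ large(a) → wooden(a)]. Adds wooden(a).
Round 3: (ii) [wooden(a) ∧ mammal(a) → signed(a)]. Adds signed(a).
Round 4: (v) [signed(a) ∧ metal(a) → blue(a)]. Adds blue(a).
Closure: {blue(a), closed(a), cold(a), large(a), mammal(a), metal(a), red(a), signed(a), stale(a), valid(a), visible(a), wooden(a)} — 12 facts.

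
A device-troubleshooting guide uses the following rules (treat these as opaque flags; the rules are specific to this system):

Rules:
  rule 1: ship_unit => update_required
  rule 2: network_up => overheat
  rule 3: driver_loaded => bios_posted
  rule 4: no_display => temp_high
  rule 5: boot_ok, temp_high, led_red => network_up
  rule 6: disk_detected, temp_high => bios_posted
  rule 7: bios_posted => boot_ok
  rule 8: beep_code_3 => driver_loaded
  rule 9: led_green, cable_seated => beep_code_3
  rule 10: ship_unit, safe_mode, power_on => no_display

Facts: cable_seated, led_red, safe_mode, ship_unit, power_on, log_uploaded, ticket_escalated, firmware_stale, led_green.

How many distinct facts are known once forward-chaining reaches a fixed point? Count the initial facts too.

Round 1 — rule 1, rule 9, rule 10, derive update_required, beep_code_3, no_display.
Round 2 — rule 4, rule 8, derive temp_high, driver_loaded.
Round 3 — rule 3, derive bios_posted.
Round 4 — rule 7, derive boot_ok.
Round 5 — rule 5, derive network_up.
Round 6 — rule 2, derive overheat.
Closure: {beep_code_3, bios_posted, boot_ok, cable_seated, driver_loaded, firmware_stale, led_green, led_red, log_uploaded, network_up, no_display, overheat, power_on, safe_mode, ship_unit, temp_high, ticket_escalated, update_required} — 18 facts.

18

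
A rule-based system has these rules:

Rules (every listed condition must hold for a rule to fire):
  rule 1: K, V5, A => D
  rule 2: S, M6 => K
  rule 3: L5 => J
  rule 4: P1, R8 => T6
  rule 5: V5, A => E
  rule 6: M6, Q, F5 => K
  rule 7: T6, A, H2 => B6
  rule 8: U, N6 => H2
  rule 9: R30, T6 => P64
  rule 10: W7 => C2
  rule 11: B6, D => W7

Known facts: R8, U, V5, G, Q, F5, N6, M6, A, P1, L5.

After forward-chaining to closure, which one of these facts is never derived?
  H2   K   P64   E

Round 1: rule 3 [L5 => J]; rule 4 [P1, R8 => T6]; rule 5 [V5, A => E]; rule 6 [M6, Q, F5 => K]; rule 8 [U, N6 => H2]. New: J, T6, E, K, H2.
Round 2: rule 1 [K, V5, A => D]; rule 7 [T6, A, H2 => B6]. New: D, B6.
Round 3: rule 11 [B6, D => W7]. New: W7.
Round 4: rule 10 [W7 => C2]. New: C2.
Derived: H2 (round 1), E (round 1), K (round 1). P64 never appears in any round.

P64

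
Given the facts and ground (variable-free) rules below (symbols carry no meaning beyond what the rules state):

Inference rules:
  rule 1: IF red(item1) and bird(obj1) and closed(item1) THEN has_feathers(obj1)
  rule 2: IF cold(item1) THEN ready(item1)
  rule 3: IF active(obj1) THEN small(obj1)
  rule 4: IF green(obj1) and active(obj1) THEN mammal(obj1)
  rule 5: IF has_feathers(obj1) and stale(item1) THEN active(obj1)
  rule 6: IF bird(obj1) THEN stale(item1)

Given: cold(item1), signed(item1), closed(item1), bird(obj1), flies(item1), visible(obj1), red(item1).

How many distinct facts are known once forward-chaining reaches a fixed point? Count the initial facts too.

12

Round 1 fires rule 1, rule 2, rule 6, giving has_feathers(obj1), ready(item1), stale(item1).
Round 2 fires rule 5, giving active(obj1).
Round 3 fires rule 3, giving small(obj1).
Closure: {active(obj1), bird(obj1), closed(item1), cold(item1), flies(item1), has_feathers(obj1), ready(item1), red(item1), signed(item1), small(obj1), stale(item1), visible(obj1)} — 12 facts.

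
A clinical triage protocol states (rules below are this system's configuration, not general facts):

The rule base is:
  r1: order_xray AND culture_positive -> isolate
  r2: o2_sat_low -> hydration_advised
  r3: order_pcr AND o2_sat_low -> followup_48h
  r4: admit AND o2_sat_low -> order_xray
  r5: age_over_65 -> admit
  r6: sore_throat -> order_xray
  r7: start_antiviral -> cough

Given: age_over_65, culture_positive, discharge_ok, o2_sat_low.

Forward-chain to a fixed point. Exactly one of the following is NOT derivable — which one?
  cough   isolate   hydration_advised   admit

Round 1: r2 [o2_sat_low -> hydration_advised]; r5 [age_over_65 -> admit]. New: hydration_advised, admit.
Round 2: r4 [admit AND o2_sat_low -> order_xray]. New: order_xray.
Round 3: r1 [order_xray AND culture_positive -> isolate]. New: isolate.
Derived: admit (round 1), isolate (round 3), hydration_advised (round 1). cough never appears in any round.

cough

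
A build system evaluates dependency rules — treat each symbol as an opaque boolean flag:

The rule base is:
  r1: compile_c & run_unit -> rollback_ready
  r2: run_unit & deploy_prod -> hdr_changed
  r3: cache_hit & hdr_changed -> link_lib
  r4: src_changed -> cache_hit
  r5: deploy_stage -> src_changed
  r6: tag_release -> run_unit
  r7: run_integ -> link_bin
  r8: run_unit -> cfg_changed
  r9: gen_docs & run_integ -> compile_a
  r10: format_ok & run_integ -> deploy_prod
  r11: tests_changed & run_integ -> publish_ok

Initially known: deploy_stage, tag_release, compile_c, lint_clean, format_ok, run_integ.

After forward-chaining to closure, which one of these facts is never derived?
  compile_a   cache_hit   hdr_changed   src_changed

compile_a

Round 1 fires r5, r6, r7, r10, giving src_changed, run_unit, link_bin, deploy_prod.
Round 2 fires r1, r2, r4, r8, giving rollback_ready, hdr_changed, cache_hit, cfg_changed.
Round 3 fires r3, giving link_lib.
Derived: src_changed (round 1), hdr_changed (round 2), cache_hit (round 2). compile_a never appears in any round.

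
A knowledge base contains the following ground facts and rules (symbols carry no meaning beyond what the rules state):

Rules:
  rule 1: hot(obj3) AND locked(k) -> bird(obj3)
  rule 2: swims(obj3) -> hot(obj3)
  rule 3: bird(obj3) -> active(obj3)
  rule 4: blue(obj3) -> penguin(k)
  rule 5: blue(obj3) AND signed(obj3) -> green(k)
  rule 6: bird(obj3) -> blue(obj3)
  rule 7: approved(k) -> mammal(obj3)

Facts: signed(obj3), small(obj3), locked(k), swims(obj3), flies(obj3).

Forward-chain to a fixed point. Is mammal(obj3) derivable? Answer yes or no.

[1] rule 2 [swims(obj3) -> hot(obj3)]. ⇒ new: hot(obj3).
[2] rule 1 [hot(obj3) AND locked(k) -> bird(obj3)]. ⇒ new: bird(obj3).
[3] rule 3 [bird(obj3) -> active(obj3)]; rule 6 [bird(obj3) -> blue(obj3)]. ⇒ new: active(obj3), blue(obj3).
[4] rule 4 [blue(obj3) -> penguin(k)]; rule 5 [blue(obj3) AND signed(obj3) -> green(k)]. ⇒ new: penguin(k), green(k).
Fixed point reached. mammal(obj3) is concluded only by rule 7; rule 7 needs approved(k) (never derived).

no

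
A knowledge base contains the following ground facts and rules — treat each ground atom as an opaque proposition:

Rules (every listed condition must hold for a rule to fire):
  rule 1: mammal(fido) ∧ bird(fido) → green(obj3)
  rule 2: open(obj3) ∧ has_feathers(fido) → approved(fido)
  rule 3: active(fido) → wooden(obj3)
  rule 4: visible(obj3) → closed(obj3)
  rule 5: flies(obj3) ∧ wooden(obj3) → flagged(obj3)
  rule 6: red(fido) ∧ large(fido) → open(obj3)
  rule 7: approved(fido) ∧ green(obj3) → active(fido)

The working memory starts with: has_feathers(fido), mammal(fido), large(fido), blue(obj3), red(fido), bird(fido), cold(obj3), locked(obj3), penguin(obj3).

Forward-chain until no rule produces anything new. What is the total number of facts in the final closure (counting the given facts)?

Round 1: rule 1 [mammal(fido) ∧ bird(fido) → green(obj3)]; rule 6 [red(fido) ∧ large(fido) → open(obj3)]. Adds green(obj3), open(obj3).
Round 2: rule 2 [open(obj3) ∧ has_feathers(fido) → approved(fido)]. Adds approved(fido).
Round 3: rule 7 [approved(fido) ∧ green(obj3) → active(fido)]. Adds active(fido).
Round 4: rule 3 [active(fido) → wooden(obj3)]. Adds wooden(obj3).
Closure: {active(fido), approved(fido), bird(fido), blue(obj3), cold(obj3), green(obj3), has_feathers(fido), large(fido), locked(obj3), mammal(fido), open(obj3), penguin(obj3), red(fido), wooden(obj3)} — 14 facts.

14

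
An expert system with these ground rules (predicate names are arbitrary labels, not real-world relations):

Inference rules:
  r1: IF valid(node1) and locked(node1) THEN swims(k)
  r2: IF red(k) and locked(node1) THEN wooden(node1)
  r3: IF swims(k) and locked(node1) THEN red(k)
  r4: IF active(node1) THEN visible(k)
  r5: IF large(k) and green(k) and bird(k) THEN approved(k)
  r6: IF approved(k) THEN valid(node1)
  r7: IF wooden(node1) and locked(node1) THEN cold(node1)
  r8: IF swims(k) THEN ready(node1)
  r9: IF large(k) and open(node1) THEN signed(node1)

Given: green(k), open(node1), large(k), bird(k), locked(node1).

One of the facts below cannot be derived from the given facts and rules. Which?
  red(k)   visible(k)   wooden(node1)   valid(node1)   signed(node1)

visible(k)

Round 1: r5 [IF large(k) and green(k) and bird(k) THEN approved(k)]; r9 [IF large(k) and open(node1) THEN signed(node1)]. New: approved(k), signed(node1).
Round 2: r6 [IF approved(k) THEN valid(node1)]. New: valid(node1).
Round 3: r1 [IF valid(node1) and locked(node1) THEN swims(k)]. New: swims(k).
Round 4: r3 [IF swims(k) and locked(node1) THEN red(k)]; r8 [IF swims(k) THEN ready(node1)]. New: red(k), ready(node1).
Round 5: r2 [IF red(k) and locked(node1) THEN wooden(node1)]. New: wooden(node1).
Round 6: r7 [IF wooden(node1) and locked(node1) THEN cold(node1)]. New: cold(node1).
Derived: valid(node1) (round 2), signed(node1) (round 1), red(k) (round 4), wooden(node1) (round 5). visible(k) never appears in any round.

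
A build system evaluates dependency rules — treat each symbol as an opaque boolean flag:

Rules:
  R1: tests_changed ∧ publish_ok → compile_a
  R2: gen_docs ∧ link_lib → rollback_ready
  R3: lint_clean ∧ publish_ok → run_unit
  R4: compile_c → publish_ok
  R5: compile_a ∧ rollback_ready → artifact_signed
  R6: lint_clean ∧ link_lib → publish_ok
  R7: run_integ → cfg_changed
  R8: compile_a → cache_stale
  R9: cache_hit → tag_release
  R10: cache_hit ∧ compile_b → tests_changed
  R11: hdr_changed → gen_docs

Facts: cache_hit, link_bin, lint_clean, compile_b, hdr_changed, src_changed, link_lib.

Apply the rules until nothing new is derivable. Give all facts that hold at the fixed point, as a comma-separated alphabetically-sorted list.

artifact_signed, cache_hit, cache_stale, compile_a, compile_b, gen_docs, hdr_changed, link_bin, link_lib, lint_clean, publish_ok, rollback_ready, run_unit, src_changed, tag_release, tests_changed

Round 1 — R6, R9, R10, R11, derive publish_ok, tag_release, tests_changed, gen_docs.
Round 2 — R1, R2, R3, derive compile_a, rollback_ready, run_unit.
Round 3 — R5, R8, derive artifact_signed, cache_stale.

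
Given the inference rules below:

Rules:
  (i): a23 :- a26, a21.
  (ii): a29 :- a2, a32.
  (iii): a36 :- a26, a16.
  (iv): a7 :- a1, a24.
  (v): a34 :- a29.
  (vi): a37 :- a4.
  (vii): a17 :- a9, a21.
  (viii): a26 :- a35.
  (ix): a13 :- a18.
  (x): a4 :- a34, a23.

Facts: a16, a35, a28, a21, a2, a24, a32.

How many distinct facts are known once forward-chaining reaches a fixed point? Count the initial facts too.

Round 1: (ii) [a29 :- a2, a32.]; (viii) [a26 :- a35.]. Adds a29, a26.
Round 2: (i) [a23 :- a26, a21.]; (iii) [a36 :- a26, a16.]; (v) [a34 :- a29.]. Adds a23, a36, a34.
Round 3: (x) [a4 :- a34, a23.]. Adds a4.
Round 4: (vi) [a37 :- a4.]. Adds a37.
Closure: {a16, a2, a21, a23, a24, a26, a28, a29, a32, a34, a35, a36, a37, a4} — 14 facts.

14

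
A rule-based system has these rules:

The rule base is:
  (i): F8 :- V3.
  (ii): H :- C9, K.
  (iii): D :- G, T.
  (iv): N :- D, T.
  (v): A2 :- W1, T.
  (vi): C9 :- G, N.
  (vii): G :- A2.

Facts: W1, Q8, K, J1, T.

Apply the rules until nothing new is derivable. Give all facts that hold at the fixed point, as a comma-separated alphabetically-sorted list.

A2, C9, D, G, H, J1, K, N, Q8, T, W1

Round 1: (v) [A2 :- W1, T.]. Adds A2.
Round 2: (vii) [G :- A2.]. Adds G.
Round 3: (iii) [D :- G, T.]. Adds D.
Round 4: (iv) [N :- D, T.]. Adds N.
Round 5: (vi) [C9 :- G, N.]. Adds C9.
Round 6: (ii) [H :- C9, K.]. Adds H.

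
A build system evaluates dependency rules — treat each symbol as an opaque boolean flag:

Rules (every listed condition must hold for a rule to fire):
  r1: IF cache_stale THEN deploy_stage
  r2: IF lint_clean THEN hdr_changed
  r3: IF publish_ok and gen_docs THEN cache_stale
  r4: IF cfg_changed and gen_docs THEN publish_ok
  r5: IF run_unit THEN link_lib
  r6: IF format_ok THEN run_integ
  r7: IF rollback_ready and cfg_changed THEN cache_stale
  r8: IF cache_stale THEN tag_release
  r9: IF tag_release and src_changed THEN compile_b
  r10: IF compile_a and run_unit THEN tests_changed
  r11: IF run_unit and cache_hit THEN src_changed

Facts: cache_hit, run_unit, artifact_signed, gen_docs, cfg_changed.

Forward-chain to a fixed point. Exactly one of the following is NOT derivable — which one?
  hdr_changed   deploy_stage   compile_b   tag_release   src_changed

Round 1: r4 [IF cfg_changed and gen_docs THEN publish_ok]; r5 [IF run_unit THEN link_lib]; r11 [IF run_unit and cache_hit THEN src_changed]. Adds publish_ok, link_lib, src_changed.
Round 2: r3 [IF publish_ok and gen_docs THEN cache_stale]. Adds cache_stale.
Round 3: r1 [IF cache_stale THEN deploy_stage]; r8 [IF cache_stale THEN tag_release]. Adds deploy_stage, tag_release.
Round 4: r9 [IF tag_release and src_changed THEN compile_b]. Adds compile_b.
Derived: deploy_stage (round 3), src_changed (round 1), compile_b (round 4), tag_release (round 3). hdr_changed never appears in any round.

hdr_changed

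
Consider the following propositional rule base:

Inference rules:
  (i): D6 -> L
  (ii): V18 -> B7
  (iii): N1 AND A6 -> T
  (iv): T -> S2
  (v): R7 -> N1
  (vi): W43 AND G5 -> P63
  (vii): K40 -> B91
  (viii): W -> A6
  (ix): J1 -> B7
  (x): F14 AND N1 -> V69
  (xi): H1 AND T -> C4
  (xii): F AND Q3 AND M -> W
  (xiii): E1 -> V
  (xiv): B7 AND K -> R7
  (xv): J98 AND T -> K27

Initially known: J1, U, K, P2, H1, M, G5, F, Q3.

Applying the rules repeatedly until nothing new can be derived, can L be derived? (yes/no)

Round 1: (ix) [J1 -> B7]; (xii) [F AND Q3 AND M -> W]. Adds B7, W.
Round 2: (viii) [W -> A6]; (xiv) [B7 AND K -> R7]. Adds A6, R7.
Round 3: (v) [R7 -> N1]. Adds N1.
Round 4: (iii) [N1 AND A6 -> T]. Adds T.
Round 5: (iv) [T -> S2]; (xi) [H1 AND T -> C4]. Adds S2, C4.
Fixed point reached. L is concluded only by (i); (i) needs D6 (never derived).

no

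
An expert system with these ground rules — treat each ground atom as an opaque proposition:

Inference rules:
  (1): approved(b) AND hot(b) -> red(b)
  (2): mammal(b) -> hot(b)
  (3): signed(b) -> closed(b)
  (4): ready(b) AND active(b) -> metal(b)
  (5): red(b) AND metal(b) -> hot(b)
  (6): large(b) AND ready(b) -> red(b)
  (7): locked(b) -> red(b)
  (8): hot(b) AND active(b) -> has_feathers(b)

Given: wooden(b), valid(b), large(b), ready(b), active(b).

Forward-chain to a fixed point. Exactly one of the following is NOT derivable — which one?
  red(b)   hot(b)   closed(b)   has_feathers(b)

closed(b)

Round 1 fires (4), (6), giving metal(b), red(b).
Round 2 fires (5), giving hot(b).
Round 3 fires (8), giving has_feathers(b).
Derived: hot(b) (round 2), has_feathers(b) (round 3), red(b) (round 1). closed(b) never appears in any round.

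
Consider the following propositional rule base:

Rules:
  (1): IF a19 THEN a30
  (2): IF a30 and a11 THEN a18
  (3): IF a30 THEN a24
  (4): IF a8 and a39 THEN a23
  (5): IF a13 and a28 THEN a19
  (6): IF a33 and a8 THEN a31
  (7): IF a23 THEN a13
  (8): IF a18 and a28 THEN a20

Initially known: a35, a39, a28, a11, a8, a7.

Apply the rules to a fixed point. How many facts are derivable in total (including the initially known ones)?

13

[1] (4) [IF a8 and a39 THEN a23]. ⇒ new: a23.
[2] (7) [IF a23 THEN a13]. ⇒ new: a13.
[3] (5) [IF a13 and a28 THEN a19]. ⇒ new: a19.
[4] (1) [IF a19 THEN a30]. ⇒ new: a30.
[5] (2) [IF a30 and a11 THEN a18]; (3) [IF a30 THEN a24]. ⇒ new: a18, a24.
[6] (8) [IF a18 and a28 THEN a20]. ⇒ new: a20.
Closure: {a11, a13, a18, a19, a20, a23, a24, a28, a30, a35, a39, a7, a8} — 13 facts.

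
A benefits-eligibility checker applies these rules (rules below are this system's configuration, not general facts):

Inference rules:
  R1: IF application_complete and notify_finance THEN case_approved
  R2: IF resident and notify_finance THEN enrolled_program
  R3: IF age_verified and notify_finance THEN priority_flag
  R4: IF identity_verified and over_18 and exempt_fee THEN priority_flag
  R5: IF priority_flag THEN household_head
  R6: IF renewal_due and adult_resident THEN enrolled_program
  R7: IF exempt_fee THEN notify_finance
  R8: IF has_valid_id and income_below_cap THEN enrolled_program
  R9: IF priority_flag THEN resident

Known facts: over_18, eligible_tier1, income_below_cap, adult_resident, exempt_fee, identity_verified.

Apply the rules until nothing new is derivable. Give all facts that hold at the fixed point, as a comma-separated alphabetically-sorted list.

Round 1: R4 [IF identity_verified and over_18 and exempt_fee THEN priority_flag]; R7 [IF exempt_fee THEN notify_finance]. Adds priority_flag, notify_finance.
Round 2: R5 [IF priority_flag THEN household_head]; R9 [IF priority_flag THEN resident]. Adds household_head, resident.
Round 3: R2 [IF resident and notify_finance THEN enrolled_program]. Adds enrolled_program.

adult_resident, eligible_tier1, enrolled_program, exempt_fee, household_head, identity_verified, income_below_cap, notify_finance, over_18, priority_flag, resident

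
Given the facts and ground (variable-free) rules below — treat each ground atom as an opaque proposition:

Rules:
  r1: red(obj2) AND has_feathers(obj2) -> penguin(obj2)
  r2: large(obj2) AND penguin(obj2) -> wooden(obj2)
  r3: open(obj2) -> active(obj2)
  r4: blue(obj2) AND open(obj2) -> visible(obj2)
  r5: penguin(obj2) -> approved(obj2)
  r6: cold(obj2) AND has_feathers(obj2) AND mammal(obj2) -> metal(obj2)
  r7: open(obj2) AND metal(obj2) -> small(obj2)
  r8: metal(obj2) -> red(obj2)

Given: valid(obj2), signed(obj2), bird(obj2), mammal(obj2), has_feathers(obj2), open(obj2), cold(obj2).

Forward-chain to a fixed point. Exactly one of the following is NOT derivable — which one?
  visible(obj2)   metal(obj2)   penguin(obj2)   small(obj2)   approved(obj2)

visible(obj2)

Round 1: r3 [open(obj2) -> active(obj2)]; r6 [cold(obj2) AND has_feathers(obj2) AND mammal(obj2) -> metal(obj2)]. New: active(obj2), metal(obj2).
Round 2: r7 [open(obj2) AND metal(obj2) -> small(obj2)]; r8 [metal(obj2) -> red(obj2)]. New: small(obj2), red(obj2).
Round 3: r1 [red(obj2) AND has_feathers(obj2) -> penguin(obj2)]. New: penguin(obj2).
Round 4: r5 [penguin(obj2) -> approved(obj2)]. New: approved(obj2).
Derived: approved(obj2) (round 4), metal(obj2) (round 1), small(obj2) (round 2), penguin(obj2) (round 3). visible(obj2) never appears in any round.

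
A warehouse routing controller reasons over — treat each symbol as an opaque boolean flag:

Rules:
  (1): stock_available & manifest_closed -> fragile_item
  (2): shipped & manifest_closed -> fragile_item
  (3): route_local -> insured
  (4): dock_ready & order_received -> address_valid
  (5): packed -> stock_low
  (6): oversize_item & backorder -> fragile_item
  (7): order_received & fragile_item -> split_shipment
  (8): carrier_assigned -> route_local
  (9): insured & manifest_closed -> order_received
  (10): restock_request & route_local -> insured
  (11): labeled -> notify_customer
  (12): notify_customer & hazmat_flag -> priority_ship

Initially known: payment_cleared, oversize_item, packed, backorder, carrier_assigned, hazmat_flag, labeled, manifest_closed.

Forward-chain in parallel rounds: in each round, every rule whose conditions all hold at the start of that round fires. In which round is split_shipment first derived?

Round 1: (5) [packed -> stock_low]; (6) [oversize_item & backorder -> fragile_item]; (8) [carrier_assigned -> route_local]; (11) [labeled -> notify_customer]. Adds stock_low, fragile_item, route_local, notify_customer.
Round 2: (3) [route_local -> insured]; (12) [notify_customer & hazmat_flag -> priority_ship]. Adds insured, priority_ship.
Round 3: (9) [insured & manifest_closed -> order_received]. Adds order_received.
Round 4: (7) [order_received & fragile_item -> split_shipment]. Adds split_shipment.
split_shipment first appears in round 4.

4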